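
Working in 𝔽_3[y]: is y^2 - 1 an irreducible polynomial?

No

Write m(y) = y^2 - 1.
Check for roots in 𝔽_3: m(0) = 2; m(1) = 0 → root; m(2) = 0 → root.
m(1) = 0, so (y − 1) divides m(y); m is reducible.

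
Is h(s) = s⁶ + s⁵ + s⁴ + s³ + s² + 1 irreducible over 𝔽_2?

No

Check for roots in 𝔽_2: h(0) = 1; h(1) = 0 → root.
h(1) = 0, so (s − 1) divides h(s); h is reducible.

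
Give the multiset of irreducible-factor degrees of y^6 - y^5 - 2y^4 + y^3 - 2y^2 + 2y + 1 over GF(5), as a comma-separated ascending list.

1, 1, 1, 3

Write f(y) = y^6 - y^5 - 2y^4 + y^3 - 2y^2 + 2y + 1.
Roots in GF(5): f(0) = 1; f(1) = 0 → root; f(2) = 0 → root; f(3) = 0 → root; f(4) = 1.
Linear factors from roots: (y - 1), (y - 2), (y + 2).
Complete factorization: f(y) = (y + 2)·(y - 2)·(y - 1)·(y^3 + 2y - 1).
Factor degrees with multiplicity: 1 + 1 + 1 + 3 = 6.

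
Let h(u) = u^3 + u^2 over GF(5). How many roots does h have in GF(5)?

2

Evaluate at each of the 5 elements of GF(5):
h(0) = 0 → root; h(1) = 2; h(2) = 2; h(3) = 1; h(4) = 0 → root.
Roots: {0, 4}.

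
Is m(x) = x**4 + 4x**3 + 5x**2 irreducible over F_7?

Check for roots in F_7: m(0) = 0 → root; m(1) = 3; m(2) = 5; m(3) = 3; m(4) = 4; m(5) = 4; m(6) = 2.
m(0) = 0, so (x) divides m(x); m is reducible.

No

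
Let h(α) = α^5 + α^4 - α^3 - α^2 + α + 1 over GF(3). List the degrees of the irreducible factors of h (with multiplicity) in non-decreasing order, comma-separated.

1, 2, 2

Roots in GF(3): h(0) = 1; h(1) = 2; h(2) = 0 → root.
Linear factors from roots: (α + 1).
Complete factorization: h(α) = (α + 1)·(α^2 + 1)^2.
Factor degrees with multiplicity: 1 + 2 + 2 = 5.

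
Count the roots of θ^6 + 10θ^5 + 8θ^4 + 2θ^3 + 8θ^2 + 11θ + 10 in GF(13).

1

Write f(θ) = θ^6 + 10θ^5 + 8θ^4 + 2θ^3 + 8θ^2 + 11θ + 10.
Evaluate at each of the 13 elements of GF(13):
f(0) = 10; f(1) = 11; f(2) = 7; f(3) = 11; f(4) = 2; f(5) = 0 → root; f(6) = 3; f(7) = 7; f(8) = 5; f(9) = 4; f(10) = 8; f(11) = 6; f(12) = 4.
Roots: {5}.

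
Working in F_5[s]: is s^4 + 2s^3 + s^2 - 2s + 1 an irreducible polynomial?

Yes

Write m(s) = s^4 + 2s^3 + s^2 - 2s + 1.
Check for roots in F_5: m(0) = 1; m(1) = 3; m(2) = 3; m(3) = 4; m(4) = 3.
No roots, so no linear factors.
Degree-2 irreducible divisors: test the 10 monic irreducibles of degree 2 over GF(5).
None of them divide m (all give nonzero remainder).
No irreducible factor of degree ≤ 2 exists, so m is irreducible over GF(5).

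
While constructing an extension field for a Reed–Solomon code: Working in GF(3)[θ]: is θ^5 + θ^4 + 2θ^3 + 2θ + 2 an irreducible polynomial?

Write m(θ) = θ^5 + θ^4 + 2θ^3 + 2θ + 2.
Check for roots in GF(3): m(0) = 2; m(1) = 2; m(2) = 1.
No roots, so no linear factors.
Monic irreducibles of degree 2 over GF(3): θ^2 + 1, θ^2 + θ + 2, θ^2 + 2θ + 2.
None of them divide m (all give nonzero remainder).
No irreducible factor of degree ≤ 2 exists, so m is irreducible over GF(3).

Yes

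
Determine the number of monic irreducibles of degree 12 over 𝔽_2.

335

The number of monic irreducibles of degree 12 over GF(2) is (1/12)·Σ_{d∣12} μ(12/d) 2^d.
Divisors of 12: 1, 2, 3, 4, 6, 12; μ(12/d) for each: 0, 1, 0, -1, -1, 1.
Σ = 2^2 − 2^4 − 2^6 + 2^12 = 4020.
N = 4020/12 = 335.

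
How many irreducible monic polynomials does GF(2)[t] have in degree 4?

Gauss's count: N_{2}(4) = (1/4) Σ_{d|4} μ(4/d)·2^d.
Divisors of 4: 1, 2, 4; μ(4/d) for each: 0, -1, 1.
Σ = − 2^2 + 2^4 = 12.
N = 12/4 = 3.

3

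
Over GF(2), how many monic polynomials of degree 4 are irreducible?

3

The number of monic irreducibles of degree 4 over GF(2) is (1/4)·Σ_{d∣4} μ(4/d) 2^d.
Divisors of 4: 1, 2, 4; μ(4/d) for each: 0, -1, 1.
Σ = − 2^2 + 2^4 = 12.
N = 12/4 = 3.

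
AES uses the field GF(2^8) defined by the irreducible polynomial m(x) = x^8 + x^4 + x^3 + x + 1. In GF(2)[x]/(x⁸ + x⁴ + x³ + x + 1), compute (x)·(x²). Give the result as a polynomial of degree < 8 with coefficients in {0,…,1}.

x^3

Multiply in GF(2)[x]: (x)·(x²) = x³.
Reduced: x³.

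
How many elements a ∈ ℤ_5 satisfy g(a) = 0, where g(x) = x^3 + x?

3

Evaluate at each of the 5 elements of ℤ_5:
g(0) = 0 → root; g(1) = 2; g(2) = 0 → root; g(3) = 0 → root; g(4) = 3.
Roots: {0, 2, 3}.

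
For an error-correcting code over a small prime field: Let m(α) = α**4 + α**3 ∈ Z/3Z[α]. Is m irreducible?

No

Check for roots in Z/3Z: m(0) = 0 → root; m(1) = 2; m(2) = 0 → root.
m(0) = 0, so (α) divides m(α); m is reducible.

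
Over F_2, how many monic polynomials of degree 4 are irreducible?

x^(2^4) − x is the product of all monic irreducibles of degree dividing 4; Möbius inversion gives N = (1/4) Σ μ(4/d)·2^d.
Divisors of 4: 1, 2, 4; μ(4/d) for each: 0, -1, 1.
Σ = − 2^2 + 2^4 = 12.
N = 12/4 = 3.

3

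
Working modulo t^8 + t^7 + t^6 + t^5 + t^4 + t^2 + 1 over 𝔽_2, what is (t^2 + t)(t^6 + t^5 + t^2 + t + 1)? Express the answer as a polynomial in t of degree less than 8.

Multiply in 𝔽_2[t]: (t^2 + t)·(t^6 + t^5 + t^2 + t + 1) = t^8 + t^6 + t^4 + t.
Reduce using t^8 ≡ t^7 + t^6 + t^5 + t^4 + t^2 + 1 (mod t^8 + t^7 + t^6 + t^5 + t^4 + t^2 + 1).
Reduced: t^7 + t^5 + t^2 + t + 1.

t^7 + t^5 + t^2 + t + 1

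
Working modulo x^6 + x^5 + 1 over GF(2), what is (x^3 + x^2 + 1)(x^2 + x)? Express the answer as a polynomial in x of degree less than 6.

x^5 + x^3 + x^2 + x

Multiply in GF(2)[x]: (x^3 + x^2 + 1)·(x^2 + x) = x^5 + x^3 + x^2 + x.
Reduced: x^5 + x^3 + x^2 + x.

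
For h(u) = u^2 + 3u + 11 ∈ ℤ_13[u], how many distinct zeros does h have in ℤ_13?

2

Evaluate at each of the 13 elements of ℤ_13:
h(0) = 11; h(1) = 2; h(2) = 8; h(3) = 3; h(4) = 0 → root; h(5) = 12; h(6) = 0 → root; h(7) = 3; h(8) = 8; h(9) = 2; h(10) = 11; h(11) = 9; h(12) = 9.
Roots: {4, 6}.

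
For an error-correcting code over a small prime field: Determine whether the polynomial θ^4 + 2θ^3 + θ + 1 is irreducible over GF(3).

Yes

Write g(θ) = θ^4 + 2θ^3 + θ + 1.
Check for roots in GF(3): g(0) = 1; g(1) = 2; g(2) = 2.
No roots, so no linear factors.
Monic irreducibles of degree 2 over GF(3): θ^2 + 1, θ^2 + θ + 2, θ^2 + 2θ + 2.
None of them divide g (all give nonzero remainder).
No irreducible factor of degree ≤ 2 exists, so g is irreducible over GF(3).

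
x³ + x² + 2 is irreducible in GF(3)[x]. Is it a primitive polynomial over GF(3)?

Write f(x) = x³ + x² + 2.
|GF(3^3)^×| = 3^3 − 1 = 26. Prime factorization: 26 = 2·13.
f is primitive ⇔ x has order 26 in GF(3)[x]/(f), i.e. x^(26/q) ≠ 1 for each prime q | 26.
x^(13) mod f = 1
x^(2) mod f = x².
Since x^(13) = 1, the order of x divides 13 < 26; not primitive.

No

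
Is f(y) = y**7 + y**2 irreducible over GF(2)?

Check for roots in GF(2): f(0) = 0 → root; f(1) = 0 → root.
f(0) = 0, so (y) divides f(y); f is reducible.

No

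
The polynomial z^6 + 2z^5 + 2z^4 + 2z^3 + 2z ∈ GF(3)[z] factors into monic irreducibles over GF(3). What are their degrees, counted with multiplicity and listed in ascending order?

Write g(z) = z^6 + 2z^5 + 2z^4 + 2z^3 + 2z.
Roots in GF(3): g(0) = 0 → root; g(1) = 0 → root; g(2) = 0 → root.
Linear factors from roots: (z), (z + 2), (z + 1).
Complete factorization: g(z) = (z)·(z + 1)·(z + 2)·(z^3 + 2z^2 + 1).
Factor degrees with multiplicity: 1 + 1 + 1 + 3 = 6.

1, 1, 1, 3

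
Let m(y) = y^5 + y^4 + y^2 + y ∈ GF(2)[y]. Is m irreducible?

No

Check for roots in GF(2): m(0) = 0 → root; m(1) = 0 → root.
m(0) = 0, so (y) divides m(y); m is reducible.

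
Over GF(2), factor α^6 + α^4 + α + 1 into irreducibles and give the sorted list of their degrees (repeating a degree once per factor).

Write f(α) = α^6 + α^4 + α + 1.
Roots in GF(2): f(0) = 1; f(1) = 0 → root.
Linear factors from roots: (α + 1).
Complete factorization: f(α) = (α + 1)·(α^2 + α + 1)·(α^3 + α + 1).
Factor degrees with multiplicity: 1 + 2 + 3 = 6.

1, 2, 3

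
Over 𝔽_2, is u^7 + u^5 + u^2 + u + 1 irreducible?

Yes

Write h(u) = u^7 + u^5 + u^2 + u + 1.
Check for roots in 𝔽_2: h(0) = 1; h(1) = 1.
No roots, so no linear factors.
Monic irreducibles of degree 2 over GF(2): u^2 + u + 1.
None of them divide h (all give nonzero remainder).
Monic irreducibles of degree 3 over GF(2): u^3 + u + 1, u^3 + u^2 + 1.
None of them divide h (all give nonzero remainder).
No irreducible factor of degree ≤ 3 exists, so h is irreducible over GF(2).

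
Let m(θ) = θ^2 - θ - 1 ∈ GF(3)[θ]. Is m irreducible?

Yes

Check for roots in GF(3): m(0) = 2; m(1) = 2; m(2) = 1.
No roots. A degree-2 polynomial over a field with no linear factor is irreducible.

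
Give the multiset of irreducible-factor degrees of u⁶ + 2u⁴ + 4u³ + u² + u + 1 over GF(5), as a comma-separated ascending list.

1, 1, 1, 3

Write f(u) = u⁶ + 2u⁴ + 4u³ + u² + u + 1.
Roots in GF(5): f(0) = 1; f(1) = 0 → root; f(2) = 0 → root; f(3) = 2; f(4) = 0 → root.
Linear factors from roots: (u + 4), (u + 3), (u + 1).
Complete factorization: f(u) = (u + 1)·(u + 3)·(u + 4)·(u³ + 2u² + 2u + 3).
Factor degrees with multiplicity: 1 + 1 + 1 + 3 = 6.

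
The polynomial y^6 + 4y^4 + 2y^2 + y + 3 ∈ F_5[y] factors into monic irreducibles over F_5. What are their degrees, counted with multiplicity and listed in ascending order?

6

Write h(y) = y^6 + 4y^4 + 2y^2 + y + 3.
Roots in F_5: h(0) = 3; h(1) = 1; h(2) = 1; h(3) = 2; h(4) = 4.
Complete factorization: h(y) = (y^6 + 4y^4 + 2y^2 + y + 3).
Factor degrees with multiplicity: 6 = 6.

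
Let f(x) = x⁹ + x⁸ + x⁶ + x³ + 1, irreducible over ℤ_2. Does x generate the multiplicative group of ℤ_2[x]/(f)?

|GF(2^9)^×| = 2^9 − 1 = 511. Prime factorization: 511 = 7·73.
f is primitive ⇔ x has order 511 in GF(2)[x]/(f), i.e. x^(511/q) ≠ 1 for each prime q | 511.
x^(73) mod f = 1
x^(7) mod f = x⁷.
Since x^(73) = 1, the order of x divides 73 < 511; not primitive.

No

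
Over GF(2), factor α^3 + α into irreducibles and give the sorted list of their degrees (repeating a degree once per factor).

Write h(α) = α^3 + α.
Roots in GF(2): h(0) = 0 → root; h(1) = 0 → root.
Linear factors from roots: (α), (α + 1).
Complete factorization: h(α) = (α)·(α + 1)^2.
Factor degrees with multiplicity: 1 + 1 + 1 = 3.

1, 1, 1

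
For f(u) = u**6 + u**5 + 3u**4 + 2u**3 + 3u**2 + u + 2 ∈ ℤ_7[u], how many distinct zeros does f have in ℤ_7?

Evaluate at each of the 7 elements of ℤ_7:
f(0) = 2; f(1) = 6; f(2) = 1; f(3) = 6; f(4) = 1; f(5) = 6; f(6) = 5.
No element is a root.

0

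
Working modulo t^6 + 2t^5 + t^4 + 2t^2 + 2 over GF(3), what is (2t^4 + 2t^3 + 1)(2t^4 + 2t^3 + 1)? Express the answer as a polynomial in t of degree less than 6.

2t^4 + t^3 + t^2 + 1

Multiply in GF(3)[t]: (2t^4 + 2t^3 + 1)·(2t^4 + 2t^3 + 1) = t^8 + 2t^7 + t^6 + t^4 + t^3 + 1.
Reduce using t^6 ≡ t^5 + 2t^4 + t^2 + 1 (mod t^6 + 2t^5 + t^4 + 2t^2 + 2).
Reduced: 2t^4 + t^3 + t^2 + 1.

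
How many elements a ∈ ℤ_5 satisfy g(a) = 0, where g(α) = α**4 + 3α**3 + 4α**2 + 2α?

4

Evaluate at each of the 5 elements of ℤ_5:
g(0) = 0 → root; g(1) = 0 → root; g(2) = 0 → root; g(3) = 4; g(4) = 0 → root.
Roots: {0, 1, 2, 4}.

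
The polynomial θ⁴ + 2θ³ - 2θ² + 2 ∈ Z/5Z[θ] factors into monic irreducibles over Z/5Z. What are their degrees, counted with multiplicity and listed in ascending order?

Write f(θ) = θ⁴ + 2θ³ - 2θ² + 2.
Roots in Z/5Z: f(0) = 2; f(1) = 3; f(2) = 1; f(3) = 4; f(4) = 4.
Complete factorization: f(θ) = (θ⁴ + 2θ³ - 2θ² + 2).
Factor degrees with multiplicity: 4 = 4.

4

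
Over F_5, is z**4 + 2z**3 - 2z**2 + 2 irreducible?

Write h(z) = z**4 + 2z**3 - 2z**2 + 2.
Check for roots in F_5: h(0) = 2; h(1) = 3; h(2) = 1; h(3) = 4; h(4) = 4.
No roots, so no linear factors.
Degree-2 irreducible divisors: test the 10 monic irreducibles of degree 2 over GF(5).
None of them divide h (all give nonzero remainder).
No irreducible factor of degree ≤ 2 exists, so h is irreducible over GF(5).

Yes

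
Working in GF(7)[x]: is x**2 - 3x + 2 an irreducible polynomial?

No

Write h(x) = x**2 - 3x + 2.
Check for roots in GF(7): h(0) = 2; h(1) = 0 → root; h(2) = 0 → root; h(3) = 2; h(4) = 6; h(5) = 5; h(6) = 6.
h(1) = 0, so (x − 1) divides h(x); h is reducible.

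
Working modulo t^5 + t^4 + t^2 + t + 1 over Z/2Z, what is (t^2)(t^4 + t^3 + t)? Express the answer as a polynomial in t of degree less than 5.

Multiply in Z/2Z[t]: (t^2)·(t^4 + t^3 + t) = t^6 + t^5 + t^3.
Reduce using t^5 ≡ t^4 + t^2 + t + 1 (mod t^5 + t^4 + t^2 + t + 1).
Reduced: t^2 + t.

t^2 + t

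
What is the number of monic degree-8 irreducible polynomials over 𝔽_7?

720300

x^(7^8) − x is the product of all monic irreducibles of degree dividing 8; Möbius inversion gives N = (1/8) Σ μ(8/d)·7^d.
Divisors of 8: 1, 2, 4, 8; μ(8/d) for each: 0, 0, -1, 1.
Σ = − 7^4 + 7^8 = 5762400.
N = 5762400/8 = 720300.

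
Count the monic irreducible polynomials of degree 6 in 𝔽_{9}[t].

By the necklace-counting formula, N_9(6) = (1/6) Σ_{d|6} μ(6/d)·9^d.
Divisors of 6: 1, 2, 3, 6; μ(6/d) for each: 1, -1, -1, 1.
Σ = 9^1 − 9^2 − 9^3 + 9^6 = 530640.
N = 530640/6 = 88440.

88440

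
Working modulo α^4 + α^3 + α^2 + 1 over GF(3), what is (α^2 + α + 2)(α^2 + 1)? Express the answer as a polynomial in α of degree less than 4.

2α^2 + α + 1

Multiply in GF(3)[α]: (α^2 + α + 2)·(α^2 + 1) = α^4 + α^3 + α + 2.
Reduce using α^4 ≡ 2α^3 + 2α^2 + 2 (mod α^4 + α^3 + α^2 + 1).
Reduced: 2α^2 + α + 1.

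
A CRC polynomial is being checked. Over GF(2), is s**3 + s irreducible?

No

Write m(s) = s**3 + s.
Check for roots in GF(2): m(0) = 0 → root; m(1) = 0 → root.
m(0) = 0, so (s) divides m(s); m is reducible.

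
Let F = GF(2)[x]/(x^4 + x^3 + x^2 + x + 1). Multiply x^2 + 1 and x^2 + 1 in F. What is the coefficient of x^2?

Multiply in GF(2)[x]: (x^2 + 1)·(x^2 + 1) = x^4 + 1.
Reduce using x^4 ≡ x^3 + x^2 + x + 1 (mod x^4 + x^3 + x^2 + x + 1).
Reduced: x^3 + x^2 + x.

1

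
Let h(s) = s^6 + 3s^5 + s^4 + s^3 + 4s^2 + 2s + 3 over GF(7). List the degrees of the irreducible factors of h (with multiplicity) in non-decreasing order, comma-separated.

6

Complete factorization: h(s) = (s^6 + 3s^5 + s^4 + s^3 + 4s^2 + 2s + 3).
Factor degrees with multiplicity: 6 = 6.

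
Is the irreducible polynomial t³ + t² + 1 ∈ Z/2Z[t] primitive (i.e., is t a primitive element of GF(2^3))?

Yes

Write f(t) = t³ + t² + 1.
|GF(2^3)^×| = 2^3 − 1 = 7. Prime factorization: 7 = 7.
f is primitive ⇔ t has order 7 in GF(2)[t]/(f), i.e. t^(7/q) ≠ 1 for each prime q | 7.
t^(1) mod f = t.
None equal 1, so t has full order 7; f is primitive.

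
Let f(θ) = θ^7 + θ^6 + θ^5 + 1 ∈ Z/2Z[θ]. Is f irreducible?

Check for roots in Z/2Z: f(0) = 1; f(1) = 0 → root.
f(1) = 0, so (θ − 1) divides f(θ); f is reducible.

No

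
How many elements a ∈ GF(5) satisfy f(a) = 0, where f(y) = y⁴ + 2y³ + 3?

Evaluate at each of the 5 elements of GF(5):
f(0) = 3; f(1) = 1; f(2) = 0 → root; f(3) = 3; f(4) = 2.
Roots: {2}.

1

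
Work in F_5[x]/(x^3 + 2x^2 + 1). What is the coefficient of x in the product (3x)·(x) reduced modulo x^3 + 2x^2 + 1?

Multiply in F_5[x]: (3x)·(x) = 3x^2.
Reduced: 3x^2.

0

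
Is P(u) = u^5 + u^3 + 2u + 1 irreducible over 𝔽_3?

No

Check for roots in 𝔽_3: P(0) = 1; P(1) = 2; P(2) = 0 → root.
P(2) = 0, so (u − 2) divides P(u); P is reducible.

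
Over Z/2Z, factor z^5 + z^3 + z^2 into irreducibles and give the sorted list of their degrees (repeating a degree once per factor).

Write g(z) = z^5 + z^3 + z^2.
Roots in Z/2Z: g(0) = 0 → root; g(1) = 1.
Linear factors from roots: (z).
Complete factorization: g(z) = (z)^2·(z^3 + z + 1).
Factor degrees with multiplicity: 1 + 1 + 3 = 5.

1, 1, 3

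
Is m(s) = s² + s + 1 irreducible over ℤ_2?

Check for roots in ℤ_2: m(0) = 1; m(1) = 1.
No roots. A degree-2 polynomial over a field with no linear factor is irreducible.

Yes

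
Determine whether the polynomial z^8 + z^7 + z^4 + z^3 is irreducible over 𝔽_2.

No

Write h(z) = z^8 + z^7 + z^4 + z^3.
Check for roots in 𝔽_2: h(0) = 0 → root; h(1) = 0 → root.
h(0) = 0, so (z) divides h(z); h is reducible.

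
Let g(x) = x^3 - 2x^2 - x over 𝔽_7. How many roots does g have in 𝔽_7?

Evaluate at each of the 7 elements of 𝔽_7:
g(0) = 0 → root; g(1) = 5; g(2) = 5; g(3) = 6; g(4) = 0 → root; g(5) = 0 → root; g(6) = 5.
Roots: {0, 4, 5}.

3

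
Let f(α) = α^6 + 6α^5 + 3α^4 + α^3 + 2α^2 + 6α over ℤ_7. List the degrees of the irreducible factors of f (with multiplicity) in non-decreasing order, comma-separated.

Linear factors from roots: (α), (α + 1).
Complete factorization: f(α) = (α)·(α + 1)·(α^2 + 2)·(α^2 + 5α + 3).
Factor degrees with multiplicity: 1 + 1 + 2 + 2 = 6.

1, 1, 2, 2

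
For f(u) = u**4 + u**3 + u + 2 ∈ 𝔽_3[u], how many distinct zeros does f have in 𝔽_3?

Evaluate at each of the 3 elements of 𝔽_3:
f(0) = 2; f(1) = 2; f(2) = 1.
No element is a root.

0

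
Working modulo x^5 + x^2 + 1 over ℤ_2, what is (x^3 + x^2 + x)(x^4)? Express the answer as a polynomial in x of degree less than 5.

x^4 + x^3 + x + 1

Multiply in ℤ_2[x]: (x^3 + x^2 + x)·(x^4) = x^7 + x^6 + x^5.
Reduce using x^5 ≡ x^2 + 1 (mod x^5 + x^2 + 1).
Reduced: x^4 + x^3 + x + 1.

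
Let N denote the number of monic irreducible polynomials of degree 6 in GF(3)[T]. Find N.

116

Gauss's count: N_{3}(6) = (1/6) Σ_{d|6} μ(6/d)·3^d.
Divisors of 6: 1, 2, 3, 6; μ(6/d) for each: 1, -1, -1, 1.
Σ = 3^1 − 3^2 − 3^3 + 3^6 = 696.
N = 696/6 = 116.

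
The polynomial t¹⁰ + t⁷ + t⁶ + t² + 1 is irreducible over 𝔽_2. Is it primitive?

Yes

Write f(t) = t¹⁰ + t⁷ + t⁶ + t² + 1.
|GF(2^10)^×| = 2^10 − 1 = 1023. Prime factorization: 1023 = 3·11·31.
f is primitive ⇔ t has order 1023 in GF(2)[t]/(f), i.e. t^(1023/q) ≠ 1 for each prime q | 1023.
t^(341) mod f = t⁹ + t⁵.
t^(93) mod f = t⁹ + t⁷ + t⁶ + t² + 1.
t^(33) mod f = t⁸ + t⁵ + t⁴ + t² + t.
None equal 1, so t has full order 1023; f is primitive.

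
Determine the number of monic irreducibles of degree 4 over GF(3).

x^(3^4) − x is the product of all monic irreducibles of degree dividing 4; Möbius inversion gives N = (1/4) Σ μ(4/d)·3^d.
Divisors of 4: 1, 2, 4; μ(4/d) for each: 0, -1, 1.
Σ = − 3^2 + 3^4 = 72.
N = 72/4 = 18.

18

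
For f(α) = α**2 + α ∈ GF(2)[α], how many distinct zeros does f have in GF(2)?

2

Evaluate at each of the 2 elements of GF(2):
f(0) = 0 → root; f(1) = 0 → root.
Roots: {0, 1}.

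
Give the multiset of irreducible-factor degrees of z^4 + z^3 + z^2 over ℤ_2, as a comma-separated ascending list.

Write g(z) = z^4 + z^3 + z^2.
Roots in ℤ_2: g(0) = 0 → root; g(1) = 1.
Linear factors from roots: (z).
Complete factorization: g(z) = (z)^2·(z^2 + z + 1).
Factor degrees with multiplicity: 1 + 1 + 2 = 4.

1, 1, 2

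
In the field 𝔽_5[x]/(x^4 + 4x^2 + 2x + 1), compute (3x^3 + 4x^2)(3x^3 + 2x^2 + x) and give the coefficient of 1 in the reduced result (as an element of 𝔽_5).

0

Multiply in 𝔽_5[x]: (3x^3 + 4x^2)·(3x^3 + 2x^2 + x) = 4x^6 + 3x^5 + x^4 + 4x^3.
Reduce using x^4 ≡ x^2 + 3x + 4 (mod x^4 + 4x^2 + 2x + 1).
Reduced: 4x^3 + 2x.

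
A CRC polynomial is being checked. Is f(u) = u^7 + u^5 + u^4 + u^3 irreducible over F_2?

Check for roots in F_2: f(0) = 0 → root; f(1) = 0 → root.
f(0) = 0, so (u) divides f(u); f is reducible.

No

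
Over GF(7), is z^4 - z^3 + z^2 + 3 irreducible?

Yes

Write g(z) = z^4 - z^3 + z^2 + 3.
Check for roots in GF(7): g(0) = 3; g(1) = 4; g(2) = 1; g(3) = 3; g(4) = 1; g(5) = 3; g(6) = 6.
No roots, so no linear factors.
Degree-2 irreducible divisors: test the 21 monic irreducibles of degree 2 over GF(7).
None of them divide g (all give nonzero remainder).
No irreducible factor of degree ≤ 2 exists, so g is irreducible over GF(7).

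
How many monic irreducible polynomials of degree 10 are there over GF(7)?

28245840

x^(7^10) − x is the product of all monic irreducibles of degree dividing 10; Möbius inversion gives N = (1/10) Σ μ(10/d)·7^d.
Divisors of 10: 1, 2, 5, 10; μ(10/d) for each: 1, -1, -1, 1.
Σ = 7^1 − 7^2 − 7^5 + 7^10 = 282458400.
N = 282458400/10 = 28245840.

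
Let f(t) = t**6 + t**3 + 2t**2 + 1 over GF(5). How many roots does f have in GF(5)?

Evaluate at each of the 5 elements of GF(5):
f(0) = 1; f(1) = 0 → root; f(2) = 1; f(3) = 0 → root; f(4) = 3.
Roots: {1, 3}.

2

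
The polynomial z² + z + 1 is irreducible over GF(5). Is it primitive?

Write f(z) = z² + z + 1.
|GF(5^2)^×| = 5^2 − 1 = 24. Prime factorization: 24 = 2^3·3.
f is primitive ⇔ z has order 24 in GF(5)[z]/(f), i.e. z^(24/q) ≠ 1 for each prime q | 24.
z^(12) mod f = 1
z^(8) mod f = 4z + 4.
Since z^(12) = 1, the order of z divides 12 < 24; not primitive.

No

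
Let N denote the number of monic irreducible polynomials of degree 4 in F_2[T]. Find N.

By the necklace-counting formula, N_2(4) = (1/4) Σ_{d|4} μ(4/d)·2^d.
Divisors of 4: 1, 2, 4; μ(4/d) for each: 0, -1, 1.
Σ = − 2^2 + 2^4 = 12.
N = 12/4 = 3.

3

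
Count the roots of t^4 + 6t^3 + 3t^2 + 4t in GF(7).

4

Write P(t) = t^4 + 6t^3 + 3t^2 + 4t.
Evaluate at each of the 7 elements of GF(7):
P(0) = 0 → root; P(1) = 0 → root; P(2) = 0 → root; P(3) = 2; P(4) = 4; P(5) = 0 → root; P(6) = 1.
Roots: {0, 1, 2, 5}.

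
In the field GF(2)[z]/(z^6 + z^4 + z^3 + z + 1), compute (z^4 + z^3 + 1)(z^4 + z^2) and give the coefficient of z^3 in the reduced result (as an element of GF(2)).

Multiply in GF(2)[z]: (z^4 + z^3 + 1)·(z^4 + z^2) = z^8 + z^7 + z^6 + z^5 + z^4 + z^2.
Reduce using z^6 ≡ z^4 + z^3 + z + 1 (mod z^6 + z^4 + z^3 + z + 1).
Reduced: z^5 + z^3 + z^2 + z.

1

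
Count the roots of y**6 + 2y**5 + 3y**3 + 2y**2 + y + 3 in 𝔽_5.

3

Write g(y) = y**6 + 2y**5 + 3y**3 + 2y**2 + y + 3.
Evaluate at each of the 5 elements of 𝔽_5:
g(0) = 3; g(1) = 2; g(2) = 0 → root; g(3) = 0 → root; g(4) = 0 → root.
Roots: {2, 3, 4}.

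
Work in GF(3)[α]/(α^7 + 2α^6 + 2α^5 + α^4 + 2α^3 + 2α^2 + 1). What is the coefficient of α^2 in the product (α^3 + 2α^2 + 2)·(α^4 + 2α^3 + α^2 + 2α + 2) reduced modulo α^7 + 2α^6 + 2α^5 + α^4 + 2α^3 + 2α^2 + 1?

Multiply in GF(3)[α]: (α^3 + 2α^2 + 2)·(α^4 + 2α^3 + α^2 + 2α + 2) = α^7 + α^6 + 2α^5 + α^3 + α + 1.
Reduce using α^7 ≡ α^6 + α^5 + 2α^4 + α^3 + α^2 + 2 (mod α^7 + 2α^6 + 2α^5 + α^4 + 2α^3 + 2α^2 + 1).
Reduced: 2α^6 + 2α^4 + 2α^3 + α^2 + α.

1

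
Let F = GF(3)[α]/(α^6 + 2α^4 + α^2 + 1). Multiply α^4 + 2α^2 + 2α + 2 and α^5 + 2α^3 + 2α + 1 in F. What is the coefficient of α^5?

0

Multiply in GF(3)[α]: (α^4 + 2α^2 + 2α + 2)·(α^5 + 2α^3 + 2α + 1) = α^9 + α^7 + 2α^6 + 2α^5 + 2α^4 + 2α^3 + 2.
Reduce using α^6 ≡ α^4 + 2α^2 + 2 (mod α^6 + 2α^4 + α^2 + 1).
Reduced: α^4 + 2α^3 + α^2 + α.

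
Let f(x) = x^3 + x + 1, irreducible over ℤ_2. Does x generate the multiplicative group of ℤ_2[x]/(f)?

|GF(2^3)^×| = 2^3 − 1 = 7. Prime factorization: 7 = 7.
f is primitive ⇔ x has order 7 in GF(2)[x]/(f), i.e. x^(7/q) ≠ 1 for each prime q | 7.
x^(1) mod f = x.
None equal 1, so x has full order 7; f is primitive.

Yes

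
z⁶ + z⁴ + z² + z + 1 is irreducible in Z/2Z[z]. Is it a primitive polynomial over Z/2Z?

No

Write f(z) = z⁶ + z⁴ + z² + z + 1.
|GF(2^6)^×| = 2^6 − 1 = 63. Prime factorization: 63 = 3^2·7.
f is primitive ⇔ z has order 63 in GF(2)[z]/(f), i.e. z^(63/q) ≠ 1 for each prime q | 63.
z^(21) mod f = 1
z^(9) mod f = z⁴ + z² + z.
Since z^(21) = 1, the order of z divides 21 < 63; not primitive.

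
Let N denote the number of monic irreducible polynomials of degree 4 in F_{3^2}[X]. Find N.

x^(9^4) − x is the product of all monic irreducibles of degree dividing 4; Möbius inversion gives N = (1/4) Σ μ(4/d)·9^d.
Divisors of 4: 1, 2, 4; μ(4/d) for each: 0, -1, 1.
Σ = − 9^2 + 9^4 = 6480.
N = 6480/4 = 1620.

1620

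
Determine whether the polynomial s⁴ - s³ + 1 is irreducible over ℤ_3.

Write P(s) = s⁴ - s³ + 1.
Check for roots in ℤ_3: P(0) = 1; P(1) = 1; P(2) = 0 → root.
P(2) = 0, so (s − 2) divides P(s); P is reducible.

No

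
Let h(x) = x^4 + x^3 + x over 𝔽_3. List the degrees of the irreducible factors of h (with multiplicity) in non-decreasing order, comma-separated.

1, 1, 2

Roots in 𝔽_3: h(0) = 0 → root; h(1) = 0 → root; h(2) = 2.
Linear factors from roots: (x), (x - 1).
Complete factorization: h(x) = (x)·(x - 1)·(x^2 - x - 1).
Factor degrees with multiplicity: 1 + 1 + 2 = 4.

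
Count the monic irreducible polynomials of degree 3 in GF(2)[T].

2

By the necklace-counting formula, N_2(3) = (1/3) Σ_{d|3} μ(3/d)·2^d.
Divisors of 3: 1, 3; μ(3/d) for each: -1, 1.
Σ = − 2^1 + 2^3 = 6.
N = 6/3 = 2.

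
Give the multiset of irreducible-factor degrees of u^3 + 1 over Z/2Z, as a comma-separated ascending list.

Write g(u) = u^3 + 1.
Roots in Z/2Z: g(0) = 1; g(1) = 0 → root.
Linear factors from roots: (u + 1).
Complete factorization: g(u) = (u + 1)·(u^2 + u + 1).
Factor degrees with multiplicity: 1 + 2 = 3.

1, 2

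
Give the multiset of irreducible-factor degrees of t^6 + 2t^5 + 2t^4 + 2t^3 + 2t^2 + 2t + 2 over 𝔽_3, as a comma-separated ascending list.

Write h(t) = t^6 + 2t^5 + 2t^4 + 2t^3 + 2t^2 + 2t + 2.
Roots in 𝔽_3: h(0) = 2; h(1) = 1; h(2) = 1.
Complete factorization: h(t) = (t^6 + 2t^5 + 2t^4 + 2t^3 + 2t^2 + 2t + 2).
Factor degrees with multiplicity: 6 = 6.

6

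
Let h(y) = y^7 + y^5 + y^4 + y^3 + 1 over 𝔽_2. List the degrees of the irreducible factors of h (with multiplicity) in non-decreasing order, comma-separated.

Roots in 𝔽_2: h(0) = 1; h(1) = 1.
Complete factorization: h(y) = (y^7 + y^5 + y^4 + y^3 + 1).
Factor degrees with multiplicity: 7 = 7.

7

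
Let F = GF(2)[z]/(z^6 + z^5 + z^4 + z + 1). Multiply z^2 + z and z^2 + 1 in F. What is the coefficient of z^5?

0

Multiply in GF(2)[z]: (z^2 + z)·(z^2 + 1) = z^4 + z^3 + z^2 + z.
Reduced: z^4 + z^3 + z^2 + z.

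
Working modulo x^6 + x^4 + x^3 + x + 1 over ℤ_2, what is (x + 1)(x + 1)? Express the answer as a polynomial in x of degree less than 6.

x^2 + 1

Multiply in ℤ_2[x]: (x + 1)·(x + 1) = x^2 + 1.
Reduced: x^2 + 1.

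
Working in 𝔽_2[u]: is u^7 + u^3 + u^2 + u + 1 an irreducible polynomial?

Yes

Write g(u) = u^7 + u^3 + u^2 + u + 1.
Check for roots in 𝔽_2: g(0) = 1; g(1) = 1.
No roots, so no linear factors.
Monic irreducibles of degree 2 over GF(2): u^2 + u + 1.
None of them divide g (all give nonzero remainder).
Monic irreducibles of degree 3 over GF(2): u^3 + u + 1, u^3 + u^2 + 1.
None of them divide g (all give nonzero remainder).
No irreducible factor of degree ≤ 3 exists, so g is irreducible over GF(2).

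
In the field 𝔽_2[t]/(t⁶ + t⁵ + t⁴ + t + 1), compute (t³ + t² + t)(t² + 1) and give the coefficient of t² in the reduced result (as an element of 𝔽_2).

1

Multiply in 𝔽_2[t]: (t³ + t² + t)·(t² + 1) = t⁵ + t⁴ + t² + t.
Reduced: t⁵ + t⁴ + t² + t.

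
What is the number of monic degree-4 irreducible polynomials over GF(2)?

The number of monic irreducibles of degree 4 over GF(2) is (1/4)·Σ_{d∣4} μ(4/d) 2^d.
Divisors of 4: 1, 2, 4; μ(4/d) for each: 0, -1, 1.
Σ = − 2^2 + 2^4 = 12.
N = 12/4 = 3.

3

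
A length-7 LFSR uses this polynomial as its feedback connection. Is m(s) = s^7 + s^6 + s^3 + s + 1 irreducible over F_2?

Yes

Check for roots in F_2: m(0) = 1; m(1) = 1.
No roots, so no linear factors.
Monic irreducibles of degree 2 over GF(2): s^2 + s + 1.
None of them divide m (all give nonzero remainder).
Monic irreducibles of degree 3 over GF(2): s^3 + s + 1, s^3 + s^2 + 1.
None of them divide m (all give nonzero remainder).
No irreducible factor of degree ≤ 3 exists, so m is irreducible over GF(2).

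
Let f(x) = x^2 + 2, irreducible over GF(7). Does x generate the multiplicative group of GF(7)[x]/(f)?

No

|GF(7^2)^×| = 7^2 − 1 = 48. Prime factorization: 48 = 2^4·3.
f is primitive ⇔ x has order 48 in GF(7)[x]/(f), i.e. x^(48/q) ≠ 1 for each prime q | 48.
x^(24) mod f = 1
x^(16) mod f = 4.
Since x^(24) = 1, the order of x divides 24 < 48; not primitive.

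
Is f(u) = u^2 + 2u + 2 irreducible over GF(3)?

Yes

Check for roots in GF(3): f(0) = 2; f(1) = 2; f(2) = 1.
No roots. A degree-2 polynomial over a field with no linear factor is irreducible.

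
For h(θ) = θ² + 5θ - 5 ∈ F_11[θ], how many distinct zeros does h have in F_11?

Evaluate at each of the 11 elements of F_11:
h(0) = 6; h(1) = 1; h(2) = 9; h(3) = 8; h(4) = 9; h(5) = 1; h(6) = 6; h(7) = 2; h(8) = 0 → root; h(9) = 0 → root; h(10) = 2.
Roots: {8, 9}.

2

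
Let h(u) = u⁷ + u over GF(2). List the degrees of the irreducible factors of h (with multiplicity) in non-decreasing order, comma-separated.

Roots in GF(2): h(0) = 0 → root; h(1) = 0 → root.
Linear factors from roots: (u), (u + 1).
Complete factorization: h(u) = (u)·(u + 1)^2·(u² + u + 1)^2.
Factor degrees with multiplicity: 1 + 1 + 1 + 2 + 2 = 7.

1, 1, 1, 2, 2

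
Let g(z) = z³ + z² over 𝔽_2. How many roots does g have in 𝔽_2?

Evaluate at each of the 2 elements of 𝔽_2:
g(0) = 0 → root; g(1) = 0 → root.
Roots: {0, 1}.

2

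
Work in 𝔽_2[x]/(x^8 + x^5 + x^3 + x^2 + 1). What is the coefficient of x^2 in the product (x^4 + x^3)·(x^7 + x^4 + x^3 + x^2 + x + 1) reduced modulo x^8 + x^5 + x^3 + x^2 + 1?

1

Multiply in 𝔽_2[x]: (x^4 + x^3)·(x^7 + x^4 + x^3 + x^2 + x + 1) = x^11 + x^10 + x^8 + x^3.
Reduce using x^8 ≡ x^5 + x^3 + x^2 + 1 (mod x^8 + x^5 + x^3 + x^2 + 1).
Reduced: x^7 + x^6 + x^4 + x^2.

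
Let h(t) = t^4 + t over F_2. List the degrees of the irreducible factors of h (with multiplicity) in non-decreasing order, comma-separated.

Roots in F_2: h(0) = 0 → root; h(1) = 0 → root.
Linear factors from roots: (t), (t + 1).
Complete factorization: h(t) = (t)·(t + 1)·(t^2 + t + 1).
Factor degrees with multiplicity: 1 + 1 + 2 = 4.

1, 1, 2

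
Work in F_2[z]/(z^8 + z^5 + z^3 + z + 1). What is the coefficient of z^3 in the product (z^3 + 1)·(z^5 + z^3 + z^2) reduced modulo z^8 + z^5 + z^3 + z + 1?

0

Multiply in F_2[z]: (z^3 + 1)·(z^5 + z^3 + z^2) = z^8 + z^6 + z^3 + z^2.
Reduce using z^8 ≡ z^5 + z^3 + z + 1 (mod z^8 + z^5 + z^3 + z + 1).
Reduced: z^6 + z^5 + z^2 + z + 1.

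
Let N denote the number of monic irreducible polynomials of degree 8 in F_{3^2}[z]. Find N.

5380020

The number of monic irreducibles of degree 8 over GF(9) is (1/8)·Σ_{d∣8} μ(8/d) 9^d.
Divisors of 8: 1, 2, 4, 8; μ(8/d) for each: 0, 0, -1, 1.
Σ = − 9^4 + 9^8 = 43040160.
N = 43040160/8 = 5380020.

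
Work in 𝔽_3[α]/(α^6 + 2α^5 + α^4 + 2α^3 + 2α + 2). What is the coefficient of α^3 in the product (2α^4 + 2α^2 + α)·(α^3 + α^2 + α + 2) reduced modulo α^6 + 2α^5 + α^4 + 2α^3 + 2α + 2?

Multiply in 𝔽_3[α]: (2α^4 + 2α^2 + α)·(α^3 + α^2 + α + 2) = 2α^7 + 2α^6 + α^5 + α^4 + 2α^2 + 2α.
Reduce using α^6 ≡ α^5 + 2α^4 + α^3 + α + 1 (mod α^6 + 2α^5 + α^4 + 2α^3 + 2α + 2).
Reduced: 2α^4 + α^3 + α^2 + 2α + 1.

1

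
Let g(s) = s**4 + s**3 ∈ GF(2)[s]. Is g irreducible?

Check for roots in GF(2): g(0) = 0 → root; g(1) = 0 → root.
g(0) = 0, so (s) divides g(s); g is reducible.

No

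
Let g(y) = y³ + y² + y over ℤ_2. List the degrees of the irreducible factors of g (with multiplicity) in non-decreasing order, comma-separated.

Roots in ℤ_2: g(0) = 0 → root; g(1) = 1.
Linear factors from roots: (y).
Complete factorization: g(y) = (y)·(y² + y + 1).
Factor degrees with multiplicity: 1 + 2 = 3.

1, 2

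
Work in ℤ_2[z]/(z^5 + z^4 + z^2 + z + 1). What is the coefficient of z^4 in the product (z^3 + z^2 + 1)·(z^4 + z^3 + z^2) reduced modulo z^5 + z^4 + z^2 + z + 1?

0

Multiply in ℤ_2[z]: (z^3 + z^2 + 1)·(z^4 + z^3 + z^2) = z^7 + z^3 + z^2.
Reduce using z^5 ≡ z^4 + z^2 + z + 1 (mod z^5 + z^4 + z^2 + z + 1).
Reduced: z^3 + 1.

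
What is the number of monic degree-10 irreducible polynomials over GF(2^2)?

104754

By the necklace-counting formula, N_4(10) = (1/10) Σ_{d|10} μ(10/d)·4^d.
Divisors of 10: 1, 2, 5, 10; μ(10/d) for each: 1, -1, -1, 1.
Σ = 4^1 − 4^2 − 4^5 + 4^10 = 1047540.
N = 1047540/10 = 104754.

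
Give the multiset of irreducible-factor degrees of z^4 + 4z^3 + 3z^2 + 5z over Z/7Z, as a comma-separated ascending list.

Write h(z) = z^4 + 4z^3 + 3z^2 + 5z.
Linear factors from roots: (z), (z + 5), (z + 4), (z + 2).
Complete factorization: h(z) = (z)·(z + 2)·(z + 4)·(z + 5).
Factor degrees with multiplicity: 1 + 1 + 1 + 1 = 4.

1, 1, 1, 1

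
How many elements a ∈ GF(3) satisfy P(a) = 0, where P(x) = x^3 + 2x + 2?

0

Evaluate at each of the 3 elements of GF(3):
P(0) = 2; P(1) = 2; P(2) = 2.
No element is a root.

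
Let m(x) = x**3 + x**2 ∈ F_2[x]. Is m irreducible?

Check for roots in F_2: m(0) = 0 → root; m(1) = 0 → root.
m(0) = 0, so (x) divides m(x); m is reducible.

No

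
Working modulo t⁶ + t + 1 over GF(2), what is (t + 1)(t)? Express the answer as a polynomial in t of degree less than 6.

Multiply in GF(2)[t]: (t + 1)·(t) = t² + t.
Reduced: t² + t.

t^2 + t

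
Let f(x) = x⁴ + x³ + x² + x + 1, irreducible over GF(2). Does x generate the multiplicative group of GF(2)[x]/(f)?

|GF(2^4)^×| = 2^4 − 1 = 15. Prime factorization: 15 = 3·5.
f is primitive ⇔ x has order 15 in GF(2)[x]/(f), i.e. x^(15/q) ≠ 1 for each prime q | 15.
x^(5) mod f = 1
x^(3) mod f = x³.
Since x^(5) = 1, the order of x divides 5 < 15; not primitive.

No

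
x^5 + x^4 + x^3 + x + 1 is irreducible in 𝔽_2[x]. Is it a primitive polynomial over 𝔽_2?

Write f(x) = x^5 + x^4 + x^3 + x + 1.
|GF(2^5)^×| = 2^5 − 1 = 31. Prime factorization: 31 = 31.
f is primitive ⇔ x has order 31 in GF(2)[x]/(f), i.e. x^(31/q) ≠ 1 for each prime q | 31.
x^(1) mod f = x.
None equal 1, so x has full order 31; f is primitive.

Yes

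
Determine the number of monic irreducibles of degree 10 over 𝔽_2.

99

x^(2^10) − x is the product of all monic irreducibles of degree dividing 10; Möbius inversion gives N = (1/10) Σ μ(10/d)·2^d.
Divisors of 10: 1, 2, 5, 10; μ(10/d) for each: 1, -1, -1, 1.
Σ = 2^1 − 2^2 − 2^5 + 2^10 = 990.
N = 990/10 = 99.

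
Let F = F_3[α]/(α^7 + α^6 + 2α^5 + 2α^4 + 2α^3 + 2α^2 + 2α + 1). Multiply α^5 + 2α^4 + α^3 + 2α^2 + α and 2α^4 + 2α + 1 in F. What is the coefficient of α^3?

2

Multiply in F_3[α]: (α^5 + 2α^4 + α^3 + 2α^2 + α)·(2α^4 + 2α + 1) = 2α^9 + α^8 + 2α^7 + α^5 + α^4 + 2α^3 + α^2 + α.
Reduce using α^7 ≡ 2α^6 + α^5 + α^4 + α^3 + α^2 + α + 2 (mod α^7 + α^6 + 2α^5 + 2α^4 + 2α^3 + 2α^2 + 2α + 1).
Reduced: 2α^6 + α^5 + α^4 + 2α^3 + α + 1.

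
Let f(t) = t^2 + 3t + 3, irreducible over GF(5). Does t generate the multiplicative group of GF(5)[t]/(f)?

|GF(5^2)^×| = 5^2 − 1 = 24. Prime factorization: 24 = 2^3·3.
f is primitive ⇔ t has order 24 in GF(5)[t]/(f), i.e. t^(24/q) ≠ 1 for each prime q | 24.
t^(12) mod f = 4.
t^(8) mod f = t + 1.
None equal 1, so t has full order 24; f is primitive.

Yes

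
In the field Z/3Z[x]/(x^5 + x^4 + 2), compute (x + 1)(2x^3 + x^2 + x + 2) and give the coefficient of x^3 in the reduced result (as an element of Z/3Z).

Multiply in Z/3Z[x]: (x + 1)·(2x^3 + x^2 + x + 2) = 2x^4 + 2x^2 + 2.
Reduced: 2x^4 + 2x^2 + 2.

0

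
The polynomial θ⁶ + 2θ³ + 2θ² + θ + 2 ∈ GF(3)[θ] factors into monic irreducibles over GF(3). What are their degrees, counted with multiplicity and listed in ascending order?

3, 3

Write h(θ) = θ⁶ + 2θ³ + 2θ² + θ + 2.
Roots in GF(3): h(0) = 2; h(1) = 2; h(2) = 2.
Complete factorization: h(θ) = (θ³ + θ² + θ + 2)·(θ³ + 2θ² + 1).
Factor degrees with multiplicity: 3 + 3 = 6.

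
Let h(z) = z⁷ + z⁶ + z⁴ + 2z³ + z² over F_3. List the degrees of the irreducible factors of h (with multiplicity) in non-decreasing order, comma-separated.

Roots in F_3: h(0) = 0 → root; h(1) = 0 → root; h(2) = 0 → root.
Linear factors from roots: (z), (z + 2), (z + 1).
Complete factorization: h(z) = (z + 1)·(z + 2)·(z)^2·(z³ + z² + z + 2).
Factor degrees with multiplicity: 1 + 1 + 1 + 1 + 3 = 7.

1, 1, 1, 1, 3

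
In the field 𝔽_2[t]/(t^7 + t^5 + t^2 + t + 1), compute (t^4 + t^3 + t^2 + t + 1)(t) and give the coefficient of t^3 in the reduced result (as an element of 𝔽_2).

Multiply in 𝔽_2[t]: (t^4 + t^3 + t^2 + t + 1)·(t) = t^5 + t^4 + t^3 + t^2 + t.
Reduced: t^5 + t^4 + t^3 + t^2 + t.

1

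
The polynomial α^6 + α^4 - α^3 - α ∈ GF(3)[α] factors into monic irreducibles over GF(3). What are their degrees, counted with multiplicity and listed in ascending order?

1, 1, 1, 1, 2

Write f(α) = α^6 + α^4 - α^3 - α.
Roots in GF(3): f(0) = 0 → root; f(1) = 0 → root; f(2) = 1.
Linear factors from roots: (α), (α - 1).
Complete factorization: f(α) = (α)·(α - 1)^3·(α^2 + 1).
Factor degrees with multiplicity: 1 + 1 + 1 + 1 + 2 = 6.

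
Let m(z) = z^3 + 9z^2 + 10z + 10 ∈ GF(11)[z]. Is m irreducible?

Yes

Check each element of GF(11) for a root: m(0)=10, m(1)=8, m(2)=8, m(3)=5, m(4)=5, m(5)=3, m(6)=5, m(7)=6, m(8)=1, m(9)=7, m(10)=8.
No roots. A degree-3 polynomial over a field with no linear factor is irreducible.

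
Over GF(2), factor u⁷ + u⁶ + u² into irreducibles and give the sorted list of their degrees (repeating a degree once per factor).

Write g(u) = u⁷ + u⁶ + u².
Roots in GF(2): g(0) = 0 → root; g(1) = 1.
Linear factors from roots: (u).
Complete factorization: g(u) = (u)^2·(u² + u + 1)·(u³ + u + 1).
Factor degrees with multiplicity: 1 + 1 + 2 + 3 = 7.

1, 1, 2, 3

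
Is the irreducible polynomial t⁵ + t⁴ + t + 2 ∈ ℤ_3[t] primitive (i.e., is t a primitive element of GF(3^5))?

No

Write f(t) = t⁵ + t⁴ + t + 2.
|GF(3^5)^×| = 3^5 − 1 = 242. Prime factorization: 242 = 2·11^2.
f is primitive ⇔ t has order 242 in GF(3)[t]/(f), i.e. t^(242/q) ≠ 1 for each prime q | 242.
t^(121) mod f = 1
t^(22) mod f = t⁴ + 2t³ + t + 1.
Since t^(121) = 1, the order of t divides 121 < 242; not primitive.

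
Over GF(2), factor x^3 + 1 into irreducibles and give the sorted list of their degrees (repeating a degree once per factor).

Write h(x) = x^3 + 1.
Roots in GF(2): h(0) = 1; h(1) = 0 → root.
Linear factors from roots: (x + 1).
Complete factorization: h(x) = (x + 1)·(x^2 + x + 1).
Factor degrees with multiplicity: 1 + 2 = 3.

1, 2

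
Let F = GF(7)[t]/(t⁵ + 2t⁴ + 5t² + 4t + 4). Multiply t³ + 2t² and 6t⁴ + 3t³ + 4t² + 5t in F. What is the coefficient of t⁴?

Multiply in GF(7)[t]: (t³ + 2t²)·(6t⁴ + 3t³ + 4t² + 5t) = 6t⁷ + t⁶ + 3t⁵ + 6t⁴ + 3t³.
Reduce using t⁵ ≡ 5t⁴ + 2t² + 3t + 3 (mod t⁵ + 2t⁴ + 5t² + 4t + 4).
Reduced: 3t⁴ + 6t³ + 5.

3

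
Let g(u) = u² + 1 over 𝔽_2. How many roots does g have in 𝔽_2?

1

Evaluate at each of the 2 elements of 𝔽_2:
g(0) = 1; g(1) = 0 → root.
Roots: {1}.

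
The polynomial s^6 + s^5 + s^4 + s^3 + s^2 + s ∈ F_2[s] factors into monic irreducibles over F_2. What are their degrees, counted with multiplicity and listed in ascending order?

1, 1, 2, 2

Write h(s) = s^6 + s^5 + s^4 + s^3 + s^2 + s.
Roots in F_2: h(0) = 0 → root; h(1) = 0 → root.
Linear factors from roots: (s), (s + 1).
Complete factorization: h(s) = (s)·(s + 1)·(s^2 + s + 1)^2.
Factor degrees with multiplicity: 1 + 1 + 2 + 2 = 6.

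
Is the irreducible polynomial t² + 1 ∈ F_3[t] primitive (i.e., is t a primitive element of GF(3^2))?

Write f(t) = t² + 1.
|GF(3^2)^×| = 3^2 − 1 = 8. Prime factorization: 8 = 2^3.
f is primitive ⇔ t has order 8 in GF(3)[t]/(f), i.e. t^(8/q) ≠ 1 for each prime q | 8.
t^(4) mod f = 1
Since t^(4) = 1, the order of t divides 4 < 8; not primitive.

No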